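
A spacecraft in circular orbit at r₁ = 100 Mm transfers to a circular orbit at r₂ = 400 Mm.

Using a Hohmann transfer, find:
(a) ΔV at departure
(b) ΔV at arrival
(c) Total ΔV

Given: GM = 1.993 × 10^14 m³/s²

Convert to SI: r₁ = 100 Mm = 1e+08 m; r₂ = 400 Mm = 4e+08 m.
Transfer semi-major axis: a_t = (r₁ + r₂)/2 = (1e+08 + 4e+08)/2 = 2.5e+08 m.
Circular speeds: v₁ = √(GM/r₁) = 1411.74 m/s, v₂ = √(GM/r₂) = 705.868 m/s.
Transfer speeds (vis-viva v² = GM(2/r − 1/a_t)): v₁ᵗ = 1785.72 m/s, v₂ᵗ = 446.43 m/s.
(a) ΔV₁ = |v₁ᵗ − v₁| ≈ 374 m/s = 374 m/s.
(b) ΔV₂ = |v₂ − v₂ᵗ| ≈ 259.4 m/s = 259.4 m/s.
(c) ΔV_total = ΔV₁ + ΔV₂ ≈ 633.4 m/s = 633.4 m/s.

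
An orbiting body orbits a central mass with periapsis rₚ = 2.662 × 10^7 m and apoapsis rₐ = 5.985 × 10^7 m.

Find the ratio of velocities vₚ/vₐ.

Conservation of angular momentum gives rₚvₚ = rₐvₐ, so vₚ/vₐ = rₐ/rₚ.
vₚ/vₐ = 5.985e+07 / 2.662e+07 ≈ 2.248.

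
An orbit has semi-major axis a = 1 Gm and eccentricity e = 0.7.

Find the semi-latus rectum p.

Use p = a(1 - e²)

Convert to SI: a = 1 Gm = 1e+09 m.
p = a (1 − e²).
p = 1e+09 · (1 − (0.7)²) = 1e+09 · 0.51 ≈ 5.1e+08 m = 510 Mm.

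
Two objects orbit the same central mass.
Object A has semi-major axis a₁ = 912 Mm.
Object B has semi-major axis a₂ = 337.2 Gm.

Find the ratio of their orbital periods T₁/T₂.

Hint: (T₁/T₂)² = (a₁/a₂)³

Convert to SI: a₁ = 912 Mm = 9.12e+08 m; a₂ = 337.2 Gm = 3.372e+11 m.
From Kepler's third law, (T₁/T₂)² = (a₁/a₂)³, so T₁/T₂ = (a₁/a₂)^(3/2).
a₁/a₂ = 9.12e+08 / 3.372e+11 = 0.00270463.
T₁/T₂ = (0.00270463)^(3/2) ≈ 0.0001407.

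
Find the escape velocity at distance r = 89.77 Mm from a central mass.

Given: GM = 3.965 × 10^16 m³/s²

Convert to SI: r = 89.77 Mm = 8.977e+07 m.
Escape velocity comes from setting total energy to zero: ½v² − GM/r = 0 ⇒ v_esc = √(2GM / r).
v_esc = √(2 · 3.965e+16 / 8.977e+07) m/s ≈ 2.972e+04 m/s = 29.72 km/s.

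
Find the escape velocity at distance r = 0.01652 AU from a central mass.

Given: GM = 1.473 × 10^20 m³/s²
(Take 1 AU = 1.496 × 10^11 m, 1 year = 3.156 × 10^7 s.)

Convert to SI: r = 0.01652 AU = 2.47139e+09 m.
Escape velocity comes from setting total energy to zero: ½v² − GM/r = 0 ⇒ v_esc = √(2GM / r).
v_esc = √(2 · 1.473e+20 / 2.47139e+09) m/s ≈ 3.453e+05 m/s = 72.84 AU/year.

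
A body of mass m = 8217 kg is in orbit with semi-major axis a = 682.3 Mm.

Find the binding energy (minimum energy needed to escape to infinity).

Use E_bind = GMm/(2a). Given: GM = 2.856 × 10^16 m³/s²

Convert to SI: a = 682.3 Mm = 6.823e+08 m.
Total orbital energy is E = −GMm/(2a); binding energy is E_bind = −E = GMm/(2a).
E_bind = 2.856e+16 · 8217 / (2 · 6.823e+08) J ≈ 1.72e+11 J = 172 GJ.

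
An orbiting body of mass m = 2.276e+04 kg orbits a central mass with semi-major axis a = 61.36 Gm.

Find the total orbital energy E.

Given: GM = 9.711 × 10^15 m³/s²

Convert to SI: a = 61.36 Gm = 6.136e+10 m.
E = −GMm / (2a).
E = −9.711e+15 · 2.276e+04 / (2 · 6.136e+10) J ≈ -1.801e+09 J = -1.801 GJ.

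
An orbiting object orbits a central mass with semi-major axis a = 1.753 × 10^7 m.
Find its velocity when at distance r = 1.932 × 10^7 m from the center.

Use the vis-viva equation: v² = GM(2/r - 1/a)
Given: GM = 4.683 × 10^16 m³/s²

Vis-viva: v = √(GM · (2/r − 1/a)).
2/r − 1/a = 2/1.932e+07 − 1/1.753e+07 = 4.64746e-08 m⁻¹.
v = √(4.683e+16 · 4.64746e-08) m/s ≈ 4.665e+04 m/s = 46.65 km/s.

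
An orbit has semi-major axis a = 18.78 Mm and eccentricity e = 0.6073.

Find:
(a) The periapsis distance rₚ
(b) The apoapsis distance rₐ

Convert to SI: a = 18.78 Mm = 1.878e+07 m.
(a) rₚ = a(1 − e) = 1.878e+07 · (1 − 0.6073) = 1.878e+07 · 0.3927 ≈ 7.375e+06 m = 7.375 Mm.
(b) rₐ = a(1 + e) = 1.878e+07 · (1 + 0.6073) = 1.878e+07 · 1.6073 ≈ 3.019e+07 m = 30.19 Mm.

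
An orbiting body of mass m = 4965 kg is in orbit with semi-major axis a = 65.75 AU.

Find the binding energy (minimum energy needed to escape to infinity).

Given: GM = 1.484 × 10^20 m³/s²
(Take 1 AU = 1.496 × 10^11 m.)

Convert to SI: a = 65.75 AU = 9.8362e+12 m.
Total orbital energy is E = −GMm/(2a); binding energy is E_bind = −E = GMm/(2a).
E_bind = 1.484e+20 · 4965 / (2 · 9.8362e+12) J ≈ 3.745e+10 J = 37.45 GJ.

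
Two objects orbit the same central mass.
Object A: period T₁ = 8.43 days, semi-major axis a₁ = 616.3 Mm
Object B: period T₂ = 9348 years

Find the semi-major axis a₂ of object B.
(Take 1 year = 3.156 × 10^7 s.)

Convert to SI: T₁ = 8.43 days = 728352 s; a₁ = 616.3 Mm = 6.163e+08 m; T₂ = 9348 years = 2.95023e+11 s.
Kepler's third law: (T₁/T₂)² = (a₁/a₂)³ ⇒ a₂ = a₁ · (T₂/T₁)^(2/3).
T₂/T₁ = 2.95023e+11 / 728352 = 405055.
a₂ = 6.163e+08 · (405055)^(2/3) m ≈ 3.374e+12 m = 3.374 Tm.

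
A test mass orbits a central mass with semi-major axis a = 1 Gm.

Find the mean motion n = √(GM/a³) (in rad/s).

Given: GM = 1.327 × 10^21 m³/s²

Convert to SI: a = 1 Gm = 1e+09 m.
n = √(GM / a³).
n = √(1.327e+21 / (1e+09)³) rad/s ≈ 0.001152 rad/s.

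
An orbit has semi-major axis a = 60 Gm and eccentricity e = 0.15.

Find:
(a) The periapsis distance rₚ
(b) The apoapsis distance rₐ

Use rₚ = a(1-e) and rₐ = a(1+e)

Convert to SI: a = 60 Gm = 6e+10 m.
(a) rₚ = a(1 − e) = 6e+10 · (1 − 0.15) = 6e+10 · 0.85 ≈ 5.1e+10 m = 51 Gm.
(b) rₐ = a(1 + e) = 6e+10 · (1 + 0.15) = 6e+10 · 1.15 ≈ 6.9e+10 m = 69 Gm.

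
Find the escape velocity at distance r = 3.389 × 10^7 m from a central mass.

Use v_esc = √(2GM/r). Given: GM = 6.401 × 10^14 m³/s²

Escape velocity comes from setting total energy to zero: ½v² − GM/r = 0 ⇒ v_esc = √(2GM / r).
v_esc = √(2 · 6.401e+14 / 3.389e+07) m/s ≈ 6146 m/s = 6.146 km/s.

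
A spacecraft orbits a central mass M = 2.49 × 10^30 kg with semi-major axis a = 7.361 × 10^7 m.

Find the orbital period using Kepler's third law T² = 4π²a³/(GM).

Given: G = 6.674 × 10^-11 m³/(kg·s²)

GM = G · M = 6.674e-11 · 2.49e+30 = 1.66183e+20 m³/s².
Kepler's third law: T = 2π √(a³ / GM).
Substituting a = 7.361e+07 m and GM = 1.66183e+20 m³/s²:
T = 2π √((7.361e+07)³ / 1.66183e+20) s
T ≈ 307.8 s = 5.13 minutes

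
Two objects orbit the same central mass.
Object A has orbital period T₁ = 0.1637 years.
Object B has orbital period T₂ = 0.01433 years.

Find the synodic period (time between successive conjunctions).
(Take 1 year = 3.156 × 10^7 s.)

Convert to SI: T₁ = 0.1637 years = 5.16637e+06 s; T₂ = 0.01433 years = 452255 s.
T_syn = |T₁ · T₂ / (T₁ − T₂)|.
T_syn = |5.16637e+06 · 452255 / (5.16637e+06 − 452255)| s ≈ 4.956e+05 s = 0.0157 years.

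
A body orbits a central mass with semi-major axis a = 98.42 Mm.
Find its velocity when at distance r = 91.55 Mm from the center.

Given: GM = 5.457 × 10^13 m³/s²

Convert to SI: a = 98.42 Mm = 9.842e+07 m; r = 91.55 Mm = 9.155e+07 m.
Vis-viva: v = √(GM · (2/r − 1/a)).
2/r − 1/a = 2/9.155e+07 − 1/9.842e+07 = 1.16854e-08 m⁻¹.
v = √(5.457e+13 · 1.16854e-08) m/s ≈ 798.5 m/s = 798.5 m/s.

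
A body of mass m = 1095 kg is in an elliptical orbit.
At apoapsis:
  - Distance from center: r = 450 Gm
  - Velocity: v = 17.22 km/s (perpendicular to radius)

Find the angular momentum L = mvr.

Convert to SI: r = 450 Gm = 4.5e+11 m; v = 17.22 km/s = 17220 m/s.
Since v is perpendicular to r, L = m · v · r.
L = 1095 · 17220 · 4.5e+11 kg·m²/s ≈ 8.485e+18 kg·m²/s.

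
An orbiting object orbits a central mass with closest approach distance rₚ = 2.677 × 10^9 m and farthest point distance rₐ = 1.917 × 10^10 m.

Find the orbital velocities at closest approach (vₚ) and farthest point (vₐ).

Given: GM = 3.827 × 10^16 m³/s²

Use the vis-viva equation v² = GM(2/r − 1/a) with a = (rₚ + rₐ)/2 = (2.677e+09 + 1.917e+10)/2 = 1.09235e+10 m.
vₚ = √(GM · (2/rₚ − 1/a)) = √(3.827e+16 · (2/2.677e+09 − 1/1.09235e+10)) m/s ≈ 5009 m/s = 5.009 km/s.
vₐ = √(GM · (2/rₐ − 1/a)) = √(3.827e+16 · (2/1.917e+10 − 1/1.09235e+10)) m/s ≈ 699.5 m/s = 699.5 m/s.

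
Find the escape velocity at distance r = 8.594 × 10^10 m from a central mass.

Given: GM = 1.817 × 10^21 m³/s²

Escape velocity comes from setting total energy to zero: ½v² − GM/r = 0 ⇒ v_esc = √(2GM / r).
v_esc = √(2 · 1.817e+21 / 8.594e+10) m/s ≈ 2.056e+05 m/s = 205.6 km/s.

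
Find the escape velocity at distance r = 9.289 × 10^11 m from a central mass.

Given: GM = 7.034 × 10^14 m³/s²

Escape velocity comes from setting total energy to zero: ½v² − GM/r = 0 ⇒ v_esc = √(2GM / r).
v_esc = √(2 · 7.034e+14 / 9.289e+11) m/s ≈ 38.92 m/s = 38.92 m/s.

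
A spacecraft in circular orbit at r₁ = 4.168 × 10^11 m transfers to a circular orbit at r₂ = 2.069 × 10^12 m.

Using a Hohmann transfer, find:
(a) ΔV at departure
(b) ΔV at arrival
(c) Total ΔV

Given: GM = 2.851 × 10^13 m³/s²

Transfer semi-major axis: a_t = (r₁ + r₂)/2 = (4.168e+11 + 2.069e+12)/2 = 1.2429e+12 m.
Circular speeds: v₁ = √(GM/r₁) = 8.27056 m/s, v₂ = √(GM/r₂) = 3.71209 m/s.
Transfer speeds (vis-viva v² = GM(2/r − 1/a_t)): v₁ᵗ = 10.6708 m/s, v₂ᵗ = 2.14963 m/s.
(a) ΔV₁ = |v₁ᵗ − v₁| ≈ 2.4 m/s = 2.4 m/s.
(b) ΔV₂ = |v₂ − v₂ᵗ| ≈ 1.562 m/s = 1.562 m/s.
(c) ΔV_total = ΔV₁ + ΔV₂ ≈ 3.963 m/s = 3.963 m/s.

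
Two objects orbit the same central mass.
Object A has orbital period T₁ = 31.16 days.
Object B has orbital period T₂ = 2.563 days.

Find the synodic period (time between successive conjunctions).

Convert to SI: T₁ = 31.16 days = 2.69222e+06 s; T₂ = 2.563 days = 221443 s.
T_syn = |T₁ · T₂ / (T₁ − T₂)|.
T_syn = |2.69222e+06 · 221443 / (2.69222e+06 − 221443)| s ≈ 2.413e+05 s = 2.793 days.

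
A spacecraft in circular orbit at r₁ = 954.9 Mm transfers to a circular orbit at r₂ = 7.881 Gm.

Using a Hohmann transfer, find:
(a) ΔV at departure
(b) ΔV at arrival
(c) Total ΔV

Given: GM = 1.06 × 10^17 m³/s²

Convert to SI: r₁ = 954.9 Mm = 9.549e+08 m; r₂ = 7.881 Gm = 7.881e+09 m.
Transfer semi-major axis: a_t = (r₁ + r₂)/2 = (9.549e+08 + 7.881e+09)/2 = 4.41795e+09 m.
Circular speeds: v₁ = √(GM/r₁) = 10536 m/s, v₂ = √(GM/r₂) = 3667.43 m/s.
Transfer speeds (vis-viva v² = GM(2/r − 1/a_t)): v₁ᵗ = 14071.9 m/s, v₂ᵗ = 1705.03 m/s.
(a) ΔV₁ = |v₁ᵗ − v₁| ≈ 3536 m/s = 3.536 km/s.
(b) ΔV₂ = |v₂ − v₂ᵗ| ≈ 1962 m/s = 1.962 km/s.
(c) ΔV_total = ΔV₁ + ΔV₂ ≈ 5498 m/s = 5.498 km/s.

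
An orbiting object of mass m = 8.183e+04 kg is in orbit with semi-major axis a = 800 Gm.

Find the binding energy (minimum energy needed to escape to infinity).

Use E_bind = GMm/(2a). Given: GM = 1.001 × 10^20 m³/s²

Convert to SI: a = 800 Gm = 8e+11 m.
Total orbital energy is E = −GMm/(2a); binding energy is E_bind = −E = GMm/(2a).
E_bind = 1.001e+20 · 8.183e+04 / (2 · 8e+11) J ≈ 5.119e+12 J = 5.119 TJ.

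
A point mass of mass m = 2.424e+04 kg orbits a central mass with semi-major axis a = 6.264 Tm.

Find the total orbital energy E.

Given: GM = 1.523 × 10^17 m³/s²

Convert to SI: a = 6.264 Tm = 6.264e+12 m.
E = −GMm / (2a).
E = −1.523e+17 · 2.424e+04 / (2 · 6.264e+12) J ≈ -2.947e+08 J = -294.7 MJ.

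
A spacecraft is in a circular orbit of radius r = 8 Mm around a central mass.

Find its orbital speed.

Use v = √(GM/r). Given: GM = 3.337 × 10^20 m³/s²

Convert to SI: r = 8 Mm = 8e+06 m.
For a circular orbit, gravity supplies the centripetal force, so v = √(GM / r).
v = √(3.337e+20 / 8e+06) m/s ≈ 6.459e+06 m/s = 6459 km/s.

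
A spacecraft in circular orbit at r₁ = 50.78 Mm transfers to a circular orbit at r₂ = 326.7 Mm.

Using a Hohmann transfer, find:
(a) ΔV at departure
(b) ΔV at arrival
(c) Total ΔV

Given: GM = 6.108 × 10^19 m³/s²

Convert to SI: r₁ = 50.78 Mm = 5.078e+07 m; r₂ = 326.7 Mm = 3.267e+08 m.
Transfer semi-major axis: a_t = (r₁ + r₂)/2 = (5.078e+07 + 3.267e+08)/2 = 1.8874e+08 m.
Circular speeds: v₁ = √(GM/r₁) = 1.09674e+06 m/s, v₂ = √(GM/r₂) = 432389 m/s.
Transfer speeds (vis-viva v² = GM(2/r − 1/a_t)): v₁ᵗ = 1.44293e+06 m/s, v₂ᵗ = 224279 m/s.
(a) ΔV₁ = |v₁ᵗ − v₁| ≈ 3.462e+05 m/s = 346.2 km/s.
(b) ΔV₂ = |v₂ − v₂ᵗ| ≈ 2.081e+05 m/s = 208.1 km/s.
(c) ΔV_total = ΔV₁ + ΔV₂ ≈ 5.543e+05 m/s = 554.3 km/s.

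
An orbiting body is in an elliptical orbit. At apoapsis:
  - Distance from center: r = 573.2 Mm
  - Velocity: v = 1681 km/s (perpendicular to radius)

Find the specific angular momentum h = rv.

Convert to SI: r = 573.2 Mm = 5.732e+08 m; v = 1681 km/s = 1.681e+06 m/s.
With v perpendicular to r, h = r · v.
h = 5.732e+08 · 1.681e+06 m²/s ≈ 9.635e+14 m²/s.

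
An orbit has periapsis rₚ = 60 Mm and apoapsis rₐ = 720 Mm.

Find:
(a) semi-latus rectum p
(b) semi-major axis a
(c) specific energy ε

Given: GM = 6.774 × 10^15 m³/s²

Convert to SI: rₚ = 60 Mm = 6e+07 m; rₐ = 720 Mm = 7.2e+08 m.
(a) From a = (rₚ + rₐ)/2 = 3.9e+08 m and e = (rₐ − rₚ)/(rₐ + rₚ) = 0.846154, p = a(1 − e²) = 3.9e+08 · (1 − (0.846154)²) ≈ 1.108e+08 m
(b) a = (rₚ + rₐ)/2 = (6e+07 + 7.2e+08)/2 ≈ 3.9e+08 m
(c) With a = (rₚ + rₐ)/2 = 3.9e+08 m, ε = −GM/(2a) = −6.774e+15/(2 · 3.9e+08) J/kg ≈ -8.685e+06 J/kg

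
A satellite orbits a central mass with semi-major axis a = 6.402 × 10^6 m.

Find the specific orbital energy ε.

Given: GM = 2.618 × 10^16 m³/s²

ε = −GM / (2a).
ε = −2.618e+16 / (2 · 6.402e+06) J/kg ≈ -2.045e+09 J/kg = -2.045 GJ/kg.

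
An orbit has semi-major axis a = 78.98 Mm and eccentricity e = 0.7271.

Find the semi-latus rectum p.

Convert to SI: a = 78.98 Mm = 7.898e+07 m.
p = a (1 − e²).
p = 7.898e+07 · (1 − (0.7271)²) = 7.898e+07 · 0.471326 ≈ 3.723e+07 m = 37.23 Mm.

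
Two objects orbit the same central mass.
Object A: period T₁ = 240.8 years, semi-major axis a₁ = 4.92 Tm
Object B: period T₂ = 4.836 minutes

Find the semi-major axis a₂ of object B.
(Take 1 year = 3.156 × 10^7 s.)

Convert to SI: T₁ = 240.8 years = 7.59965e+09 s; a₁ = 4.92 Tm = 4.92e+12 m; T₂ = 4.836 minutes = 290.16 s.
Kepler's third law: (T₁/T₂)² = (a₁/a₂)³ ⇒ a₂ = a₁ · (T₂/T₁)^(2/3).
T₂/T₁ = 290.16 / 7.59965e+09 = 3.81807e-08.
a₂ = 4.92e+12 · (3.81807e-08)^(2/3) m ≈ 5.579e+07 m = 55.79 Mm.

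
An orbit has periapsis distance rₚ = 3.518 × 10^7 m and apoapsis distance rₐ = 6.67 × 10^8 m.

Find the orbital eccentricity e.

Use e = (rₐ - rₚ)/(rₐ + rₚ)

e = (rₐ − rₚ) / (rₐ + rₚ).
e = (6.67e+08 − 3.518e+07) / (6.67e+08 + 3.518e+07) = 6.3182e+08 / 7.0218e+08 ≈ 0.8998.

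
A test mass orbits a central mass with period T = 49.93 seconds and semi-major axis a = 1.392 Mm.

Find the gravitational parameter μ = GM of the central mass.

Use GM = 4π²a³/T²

Convert to SI: a = 1.392 Mm = 1.392e+06 m.
GM = 4π² · a³ / T².
GM = 4π² · (1.392e+06)³ / (49.93)² m³/s² ≈ 4.271e+16 m³/s² = 4.271 × 10^16 m³/s².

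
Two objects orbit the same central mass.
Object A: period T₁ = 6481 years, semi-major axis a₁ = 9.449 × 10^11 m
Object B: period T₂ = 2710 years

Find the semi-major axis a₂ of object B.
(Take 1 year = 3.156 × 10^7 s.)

Convert to SI: T₁ = 6481 years = 2.0454e+11 s; T₂ = 2710 years = 8.55276e+10 s.
Kepler's third law: (T₁/T₂)² = (a₁/a₂)³ ⇒ a₂ = a₁ · (T₂/T₁)^(2/3).
T₂/T₁ = 8.55276e+10 / 2.0454e+11 = 0.418145.
a₂ = 9.449e+11 · (0.418145)^(2/3) m ≈ 5.284e+11 m = 5.284 × 10^11 m.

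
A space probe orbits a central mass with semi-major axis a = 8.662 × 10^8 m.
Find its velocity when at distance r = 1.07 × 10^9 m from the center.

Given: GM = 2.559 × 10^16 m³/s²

Vis-viva: v = √(GM · (2/r − 1/a)).
2/r − 1/a = 2/1.07e+09 − 1/8.662e+08 = 7.14691e-10 m⁻¹.
v = √(2.559e+16 · 7.14691e-10) m/s ≈ 4277 m/s = 4.277 km/s.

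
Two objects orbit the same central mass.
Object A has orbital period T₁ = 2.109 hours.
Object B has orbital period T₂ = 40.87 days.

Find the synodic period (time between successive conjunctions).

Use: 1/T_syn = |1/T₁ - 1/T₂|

Convert to SI: T₁ = 2.109 hours = 7592.4 s; T₂ = 40.87 days = 3.53117e+06 s.
T_syn = |T₁ · T₂ / (T₁ − T₂)|.
T_syn = |7592.4 · 3.53117e+06 / (7592.4 − 3.53117e+06)| s ≈ 7609 s = 2.114 hours.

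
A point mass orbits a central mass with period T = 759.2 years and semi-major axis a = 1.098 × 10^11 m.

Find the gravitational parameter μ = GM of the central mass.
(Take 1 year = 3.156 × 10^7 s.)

Convert to SI: T = 759.2 years = 2.39604e+10 s.
GM = 4π² · a³ / T².
GM = 4π² · (1.098e+11)³ / (2.39604e+10)² m³/s² ≈ 9.103e+13 m³/s² = 9.103 × 10^13 m³/s².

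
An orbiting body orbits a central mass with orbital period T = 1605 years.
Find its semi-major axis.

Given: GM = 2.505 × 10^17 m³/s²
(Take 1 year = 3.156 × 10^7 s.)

Convert to SI: T = 1605 years = 5.06538e+10 s.
Invert Kepler's third law: a = (GM · T² / (4π²))^(1/3).
Substituting T = 5.06538e+10 s and GM = 2.505e+17 m³/s²:
a = (2.505e+17 · (5.06538e+10)² / (4π²))^(1/3) m
a ≈ 2.534e+12 m = 2.534 Tm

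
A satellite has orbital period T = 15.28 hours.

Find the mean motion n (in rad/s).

Convert to SI: T = 15.28 hours = 55008 s.
n = 2π / T.
n = 2π / 55008 s ≈ 0.0001142 rad/s.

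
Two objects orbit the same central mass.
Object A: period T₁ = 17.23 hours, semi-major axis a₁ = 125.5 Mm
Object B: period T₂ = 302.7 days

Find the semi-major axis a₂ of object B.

Convert to SI: T₁ = 17.23 hours = 62028 s; a₁ = 125.5 Mm = 1.255e+08 m; T₂ = 302.7 days = 2.61533e+07 s.
Kepler's third law: (T₁/T₂)² = (a₁/a₂)³ ⇒ a₂ = a₁ · (T₂/T₁)^(2/3).
T₂/T₁ = 2.61533e+07 / 62028 = 421.637.
a₂ = 1.255e+08 · (421.637)^(2/3) m ≈ 7.057e+09 m = 7.057 Gm.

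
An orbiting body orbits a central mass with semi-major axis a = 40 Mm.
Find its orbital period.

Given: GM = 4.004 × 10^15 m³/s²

Convert to SI: a = 40 Mm = 4e+07 m.
Kepler's third law: T = 2π √(a³ / GM).
Substituting a = 4e+07 m and GM = 4.004e+15 m³/s²:
T = 2π √((4e+07)³ / 4.004e+15) s
T ≈ 2.512e+04 s = 6.978 hours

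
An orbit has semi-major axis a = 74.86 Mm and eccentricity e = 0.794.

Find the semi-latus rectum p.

Convert to SI: a = 74.86 Mm = 7.486e+07 m.
p = a (1 − e²).
p = 7.486e+07 · (1 − (0.794)²) = 7.486e+07 · 0.369564 ≈ 2.767e+07 m = 27.67 Mm.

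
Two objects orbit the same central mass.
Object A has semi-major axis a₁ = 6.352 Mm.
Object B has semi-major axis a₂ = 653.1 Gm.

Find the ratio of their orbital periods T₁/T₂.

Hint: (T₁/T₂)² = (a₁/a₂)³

Convert to SI: a₁ = 6.352 Mm = 6.352e+06 m; a₂ = 653.1 Gm = 6.531e+11 m.
From Kepler's third law, (T₁/T₂)² = (a₁/a₂)³, so T₁/T₂ = (a₁/a₂)^(3/2).
a₁/a₂ = 6.352e+06 / 6.531e+11 = 9.72592e-06.
T₁/T₂ = (9.72592e-06)^(3/2) ≈ 3.033e-08.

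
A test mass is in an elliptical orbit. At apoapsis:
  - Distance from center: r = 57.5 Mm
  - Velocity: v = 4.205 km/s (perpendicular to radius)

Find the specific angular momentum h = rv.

Convert to SI: r = 57.5 Mm = 5.75e+07 m; v = 4.205 km/s = 4205 m/s.
With v perpendicular to r, h = r · v.
h = 5.75e+07 · 4205 m²/s ≈ 2.418e+11 m²/s.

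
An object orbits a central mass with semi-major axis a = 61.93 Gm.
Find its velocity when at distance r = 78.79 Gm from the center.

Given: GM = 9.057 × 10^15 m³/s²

Convert to SI: a = 61.93 Gm = 6.193e+10 m; r = 78.79 Gm = 7.879e+10 m.
Vis-viva: v = √(GM · (2/r − 1/a)).
2/r − 1/a = 2/7.879e+10 − 1/6.193e+10 = 9.23667e-12 m⁻¹.
v = √(9.057e+15 · 9.23667e-12) m/s ≈ 289.2 m/s = 289.2 m/s.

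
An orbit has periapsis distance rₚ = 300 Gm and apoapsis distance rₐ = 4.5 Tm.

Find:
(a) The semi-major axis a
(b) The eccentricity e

Convert to SI: rₚ = 300 Gm = 3e+11 m; rₐ = 4.5 Tm = 4.5e+12 m.
(a) a = (rₚ + rₐ) / 2 = (3e+11 + 4.5e+12) / 2 ≈ 2.4e+12 m = 2.4 Tm.
(b) e = (rₐ − rₚ) / (rₐ + rₚ) = (4.5e+12 − 3e+11) / (4.5e+12 + 3e+11) ≈ 0.875.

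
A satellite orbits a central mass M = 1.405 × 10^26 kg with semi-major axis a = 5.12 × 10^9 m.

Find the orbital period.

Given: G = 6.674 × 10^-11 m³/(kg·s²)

GM = G · M = 6.674e-11 · 1.405e+26 = 9.37697e+15 m³/s².
Kepler's third law: T = 2π √(a³ / GM).
Substituting a = 5.12e+09 m and GM = 9.37697e+15 m³/s²:
T = 2π √((5.12e+09)³ / 9.37697e+15) s
T ≈ 2.377e+07 s = 275.1 days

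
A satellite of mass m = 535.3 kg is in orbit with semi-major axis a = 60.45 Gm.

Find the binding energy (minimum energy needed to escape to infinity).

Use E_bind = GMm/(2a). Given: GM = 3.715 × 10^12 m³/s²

Convert to SI: a = 60.45 Gm = 6.045e+10 m.
Total orbital energy is E = −GMm/(2a); binding energy is E_bind = −E = GMm/(2a).
E_bind = 3.715e+12 · 535.3 / (2 · 6.045e+10) J ≈ 1.645e+04 J = 16.45 kJ.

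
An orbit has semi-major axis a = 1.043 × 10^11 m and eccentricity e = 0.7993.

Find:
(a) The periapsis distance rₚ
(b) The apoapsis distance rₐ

(a) rₚ = a(1 − e) = 1.043e+11 · (1 − 0.7993) = 1.043e+11 · 0.2007 ≈ 2.093e+10 m = 2.093 × 10^10 m.
(b) rₐ = a(1 + e) = 1.043e+11 · (1 + 0.7993) = 1.043e+11 · 1.7993 ≈ 1.877e+11 m = 1.877 × 10^11 m.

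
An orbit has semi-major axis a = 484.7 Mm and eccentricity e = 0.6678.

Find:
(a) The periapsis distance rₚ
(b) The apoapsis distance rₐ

Convert to SI: a = 484.7 Mm = 4.847e+08 m.
(a) rₚ = a(1 − e) = 4.847e+08 · (1 − 0.6678) = 4.847e+08 · 0.3322 ≈ 1.61e+08 m = 161 Mm.
(b) rₐ = a(1 + e) = 4.847e+08 · (1 + 0.6678) = 4.847e+08 · 1.6678 ≈ 8.084e+08 m = 808.4 Mm.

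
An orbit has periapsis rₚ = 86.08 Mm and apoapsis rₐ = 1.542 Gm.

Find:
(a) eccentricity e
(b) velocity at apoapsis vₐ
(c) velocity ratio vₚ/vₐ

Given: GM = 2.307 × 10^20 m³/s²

Convert to SI: rₚ = 86.08 Mm = 8.608e+07 m; rₐ = 1.542 Gm = 1.542e+09 m.
(a) e = (rₐ − rₚ)/(rₐ + rₚ) = (1.542e+09 − 8.608e+07)/(1.542e+09 + 8.608e+07) ≈ 0.8943
(b) With a = (rₚ + rₐ)/2 = 8.1404e+08 m, vₐ = √(GM (2/rₐ − 1/a)) = √(2.307e+20 · (2/1.542e+09 − 1/8.1404e+08)) m/s ≈ 1.258e+05 m/s
(c) Conservation of angular momentum (rₚvₚ = rₐvₐ) gives vₚ/vₐ = rₐ/rₚ = 1.542e+09/8.608e+07 ≈ 17.91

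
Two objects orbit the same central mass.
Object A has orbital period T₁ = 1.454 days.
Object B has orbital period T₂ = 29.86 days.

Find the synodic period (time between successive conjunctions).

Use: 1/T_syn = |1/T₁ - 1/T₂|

Convert to SI: T₁ = 1.454 days = 125626 s; T₂ = 29.86 days = 2.5799e+06 s.
T_syn = |T₁ · T₂ / (T₁ − T₂)|.
T_syn = |125626 · 2.5799e+06 / (125626 − 2.5799e+06)| s ≈ 1.321e+05 s = 1.528 days.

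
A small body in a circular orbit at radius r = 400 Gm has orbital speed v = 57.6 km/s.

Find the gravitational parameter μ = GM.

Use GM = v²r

Convert to SI: r = 400 Gm = 4e+11 m; v = 57.6 km/s = 57600 m/s.
For a circular orbit v² = GM/r, so GM = v² · r.
GM = (57600)² · 4e+11 m³/s² ≈ 1.327e+21 m³/s² = 1.327 × 10^21 m³/s².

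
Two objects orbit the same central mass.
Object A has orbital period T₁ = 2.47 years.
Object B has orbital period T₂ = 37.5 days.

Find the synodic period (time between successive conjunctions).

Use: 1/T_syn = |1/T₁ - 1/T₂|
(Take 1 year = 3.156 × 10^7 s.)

Convert to SI: T₁ = 2.47 years = 7.79532e+07 s; T₂ = 37.5 days = 3.24e+06 s.
T_syn = |T₁ · T₂ / (T₁ − T₂)|.
T_syn = |7.79532e+07 · 3.24e+06 / (7.79532e+07 − 3.24e+06)| s ≈ 3.381e+06 s = 39.13 days.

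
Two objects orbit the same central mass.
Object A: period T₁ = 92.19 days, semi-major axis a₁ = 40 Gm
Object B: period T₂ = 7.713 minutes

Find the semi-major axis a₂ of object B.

Convert to SI: T₁ = 92.19 days = 7.96522e+06 s; a₁ = 40 Gm = 4e+10 m; T₂ = 7.713 minutes = 462.78 s.
Kepler's third law: (T₁/T₂)² = (a₁/a₂)³ ⇒ a₂ = a₁ · (T₂/T₁)^(2/3).
T₂/T₁ = 462.78 / 7.96522e+06 = 5.81001e-05.
a₂ = 4e+10 · (5.81001e-05)^(2/3) m ≈ 6e+07 m = 60 Mm.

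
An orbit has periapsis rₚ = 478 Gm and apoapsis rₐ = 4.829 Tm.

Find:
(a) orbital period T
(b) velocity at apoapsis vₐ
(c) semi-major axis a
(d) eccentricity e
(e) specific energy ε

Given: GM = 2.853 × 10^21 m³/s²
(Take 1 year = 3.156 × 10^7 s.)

Convert to SI: rₚ = 478 Gm = 4.78e+11 m; rₐ = 4.829 Tm = 4.829e+12 m.
(a) With a = (rₚ + rₐ)/2 = 2.6535e+12 m, T = 2π √(a³/GM) = 2π √((2.6535e+12)³/2.853e+21) s ≈ 5.085e+08 s
(b) With a = (rₚ + rₐ)/2 = 2.6535e+12 m, vₐ = √(GM (2/rₐ − 1/a)) = √(2.853e+21 · (2/4.829e+12 − 1/2.6535e+12)) m/s ≈ 1.032e+04 m/s
(c) a = (rₚ + rₐ)/2 = (4.78e+11 + 4.829e+12)/2 ≈ 2.654e+12 m
(d) e = (rₐ − rₚ)/(rₐ + rₚ) = (4.829e+12 − 4.78e+11)/(4.829e+12 + 4.78e+11) ≈ 0.8199
(e) With a = (rₚ + rₐ)/2 = 2.6535e+12 m, ε = −GM/(2a) = −2.853e+21/(2 · 2.6535e+12) J/kg ≈ -5.376e+08 J/kg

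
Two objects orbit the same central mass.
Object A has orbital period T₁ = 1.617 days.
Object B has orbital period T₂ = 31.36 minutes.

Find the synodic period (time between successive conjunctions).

Convert to SI: T₁ = 1.617 days = 139709 s; T₂ = 31.36 minutes = 1881.6 s.
T_syn = |T₁ · T₂ / (T₁ − T₂)|.
T_syn = |139709 · 1881.6 / (139709 − 1881.6)| s ≈ 1907 s = 31.79 minutes.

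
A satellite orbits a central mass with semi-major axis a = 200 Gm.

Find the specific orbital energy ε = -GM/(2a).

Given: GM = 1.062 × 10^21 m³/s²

Convert to SI: a = 200 Gm = 2e+11 m.
ε = −GM / (2a).
ε = −1.062e+21 / (2 · 2e+11) J/kg ≈ -2.655e+09 J/kg = -2.655 GJ/kg.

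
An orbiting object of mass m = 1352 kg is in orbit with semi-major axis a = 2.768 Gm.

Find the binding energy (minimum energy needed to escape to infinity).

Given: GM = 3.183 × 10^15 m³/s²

Convert to SI: a = 2.768 Gm = 2.768e+09 m.
Total orbital energy is E = −GMm/(2a); binding energy is E_bind = −E = GMm/(2a).
E_bind = 3.183e+15 · 1352 / (2 · 2.768e+09) J ≈ 7.774e+08 J = 777.4 MJ.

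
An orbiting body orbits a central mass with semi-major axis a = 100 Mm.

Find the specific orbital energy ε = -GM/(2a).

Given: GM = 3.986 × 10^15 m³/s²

Convert to SI: a = 100 Mm = 1e+08 m.
ε = −GM / (2a).
ε = −3.986e+15 / (2 · 1e+08) J/kg ≈ -1.993e+07 J/kg = -19.93 MJ/kg.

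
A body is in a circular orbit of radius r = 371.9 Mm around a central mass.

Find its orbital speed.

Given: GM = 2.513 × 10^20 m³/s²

Convert to SI: r = 371.9 Mm = 3.719e+08 m.
For a circular orbit, gravity supplies the centripetal force, so v = √(GM / r).
v = √(2.513e+20 / 3.719e+08) m/s ≈ 8.22e+05 m/s = 822 km/s.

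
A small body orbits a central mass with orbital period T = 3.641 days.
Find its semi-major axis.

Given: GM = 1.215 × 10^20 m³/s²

Convert to SI: T = 3.641 days = 314582 s.
Invert Kepler's third law: a = (GM · T² / (4π²))^(1/3).
Substituting T = 314582 s and GM = 1.215e+20 m³/s²:
a = (1.215e+20 · (314582)² / (4π²))^(1/3) m
a ≈ 6.728e+09 m = 6.728 × 10^9 m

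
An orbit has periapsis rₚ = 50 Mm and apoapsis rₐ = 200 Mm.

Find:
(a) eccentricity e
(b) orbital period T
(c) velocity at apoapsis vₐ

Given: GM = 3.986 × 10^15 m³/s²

Convert to SI: rₚ = 50 Mm = 5e+07 m; rₐ = 200 Mm = 2e+08 m.
(a) e = (rₐ − rₚ)/(rₐ + rₚ) = (2e+08 − 5e+07)/(2e+08 + 5e+07) ≈ 0.6
(b) With a = (rₚ + rₐ)/2 = 1.25e+08 m, T = 2π √(a³/GM) = 2π √((1.25e+08)³/3.986e+15) s ≈ 1.391e+05 s
(c) With a = (rₚ + rₐ)/2 = 1.25e+08 m, vₐ = √(GM (2/rₐ − 1/a)) = √(3.986e+15 · (2/2e+08 − 1/1.25e+08)) m/s ≈ 2823 m/s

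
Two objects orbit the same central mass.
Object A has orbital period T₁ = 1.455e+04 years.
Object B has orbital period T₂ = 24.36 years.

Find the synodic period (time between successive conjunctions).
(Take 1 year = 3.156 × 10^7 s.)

Convert to SI: T₁ = 1.455e+04 years = 4.59198e+11 s; T₂ = 24.36 years = 7.68802e+08 s.
T_syn = |T₁ · T₂ / (T₁ − T₂)|.
T_syn = |4.59198e+11 · 7.68802e+08 / (4.59198e+11 − 7.68802e+08)| s ≈ 7.701e+08 s = 24.4 years.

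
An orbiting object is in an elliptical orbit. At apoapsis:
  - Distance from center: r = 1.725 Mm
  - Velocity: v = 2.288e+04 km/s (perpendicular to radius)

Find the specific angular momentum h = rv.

Convert to SI: r = 1.725 Mm = 1.725e+06 m; v = 2.288e+04 km/s = 2.288e+07 m/s.
With v perpendicular to r, h = r · v.
h = 1.725e+06 · 2.288e+07 m²/s ≈ 3.947e+13 m²/s.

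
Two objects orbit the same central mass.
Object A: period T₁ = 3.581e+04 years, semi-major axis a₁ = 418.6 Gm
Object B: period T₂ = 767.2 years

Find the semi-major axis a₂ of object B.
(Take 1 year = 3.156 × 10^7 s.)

Convert to SI: T₁ = 3.581e+04 years = 1.13016e+12 s; a₁ = 418.6 Gm = 4.186e+11 m; T₂ = 767.2 years = 2.42128e+10 s.
Kepler's third law: (T₁/T₂)² = (a₁/a₂)³ ⇒ a₂ = a₁ · (T₂/T₁)^(2/3).
T₂/T₁ = 2.42128e+10 / 1.13016e+12 = 0.0214242.
a₂ = 4.186e+11 · (0.0214242)^(2/3) m ≈ 3.229e+10 m = 32.29 Gm.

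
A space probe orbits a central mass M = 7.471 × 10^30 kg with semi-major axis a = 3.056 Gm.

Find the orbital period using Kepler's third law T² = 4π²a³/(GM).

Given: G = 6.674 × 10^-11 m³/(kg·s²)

Convert to SI: a = 3.056 Gm = 3.056e+09 m.
GM = G · M = 6.674e-11 · 7.471e+30 = 4.98615e+20 m³/s².
Kepler's third law: T = 2π √(a³ / GM).
Substituting a = 3.056e+09 m and GM = 4.98615e+20 m³/s²:
T = 2π √((3.056e+09)³ / 4.98615e+20) s
T ≈ 4.754e+04 s = 13.2 hours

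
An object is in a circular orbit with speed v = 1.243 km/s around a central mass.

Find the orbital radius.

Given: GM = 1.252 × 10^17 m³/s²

Convert to SI: v = 1.243 km/s = 1243 m/s.
For a circular orbit, v² = GM / r, so r = GM / v².
r = 1.252e+17 / (1243)² m ≈ 8.103e+10 m = 81.03 Gm.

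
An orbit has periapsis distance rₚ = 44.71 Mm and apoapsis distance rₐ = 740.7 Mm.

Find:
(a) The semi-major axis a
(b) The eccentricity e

Convert to SI: rₚ = 44.71 Mm = 4.471e+07 m; rₐ = 740.7 Mm = 7.407e+08 m.
(a) a = (rₚ + rₐ) / 2 = (4.471e+07 + 7.407e+08) / 2 ≈ 3.927e+08 m = 392.7 Mm.
(b) e = (rₐ − rₚ) / (rₐ + rₚ) = (7.407e+08 − 4.471e+07) / (7.407e+08 + 4.471e+07) ≈ 0.8861.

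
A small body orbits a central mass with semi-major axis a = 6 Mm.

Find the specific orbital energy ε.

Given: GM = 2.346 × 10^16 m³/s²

Convert to SI: a = 6 Mm = 6e+06 m.
ε = −GM / (2a).
ε = −2.346e+16 / (2 · 6e+06) J/kg ≈ -1.955e+09 J/kg = -1.955 GJ/kg.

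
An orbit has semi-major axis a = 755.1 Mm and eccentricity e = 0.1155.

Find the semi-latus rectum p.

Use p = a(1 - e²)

Convert to SI: a = 755.1 Mm = 7.551e+08 m.
p = a (1 − e²).
p = 7.551e+08 · (1 − (0.1155)²) = 7.551e+08 · 0.98666 ≈ 7.45e+08 m = 745 Mm.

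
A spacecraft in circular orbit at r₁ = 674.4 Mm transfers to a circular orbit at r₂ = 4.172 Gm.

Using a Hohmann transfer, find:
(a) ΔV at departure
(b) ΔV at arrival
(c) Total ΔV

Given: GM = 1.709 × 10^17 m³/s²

Convert to SI: r₁ = 674.4 Mm = 6.744e+08 m; r₂ = 4.172 Gm = 4.172e+09 m.
Transfer semi-major axis: a_t = (r₁ + r₂)/2 = (6.744e+08 + 4.172e+09)/2 = 2.4232e+09 m.
Circular speeds: v₁ = √(GM/r₁) = 15918.9 m/s, v₂ = √(GM/r₂) = 6400.28 m/s.
Transfer speeds (vis-viva v² = GM(2/r − 1/a_t)): v₁ᵗ = 20887.7 m/s, v₂ᵗ = 3376.47 m/s.
(a) ΔV₁ = |v₁ᵗ − v₁| ≈ 4969 m/s = 4.969 km/s.
(b) ΔV₂ = |v₂ − v₂ᵗ| ≈ 3024 m/s = 3.024 km/s.
(c) ΔV_total = ΔV₁ + ΔV₂ ≈ 7993 m/s = 7.993 km/s.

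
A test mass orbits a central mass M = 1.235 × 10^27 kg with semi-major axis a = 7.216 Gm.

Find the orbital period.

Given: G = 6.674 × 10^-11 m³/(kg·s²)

Convert to SI: a = 7.216 Gm = 7.216e+09 m.
GM = G · M = 6.674e-11 · 1.235e+27 = 8.24239e+16 m³/s².
Kepler's third law: T = 2π √(a³ / GM).
Substituting a = 7.216e+09 m and GM = 8.24239e+16 m³/s²:
T = 2π √((7.216e+09)³ / 8.24239e+16) s
T ≈ 1.342e+07 s = 155.3 days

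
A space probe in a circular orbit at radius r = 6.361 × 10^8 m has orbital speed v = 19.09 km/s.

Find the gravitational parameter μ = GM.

Convert to SI: v = 19.09 km/s = 19090 m/s.
For a circular orbit v² = GM/r, so GM = v² · r.
GM = (19090)² · 6.361e+08 m³/s² ≈ 2.318e+17 m³/s² = 2.318 × 10^17 m³/s².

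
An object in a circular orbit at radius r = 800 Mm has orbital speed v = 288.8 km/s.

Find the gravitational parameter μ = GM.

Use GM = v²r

Convert to SI: r = 800 Mm = 8e+08 m; v = 288.8 km/s = 288800 m/s.
For a circular orbit v² = GM/r, so GM = v² · r.
GM = (288800)² · 8e+08 m³/s² ≈ 6.672e+19 m³/s² = 6.672 × 10^19 m³/s².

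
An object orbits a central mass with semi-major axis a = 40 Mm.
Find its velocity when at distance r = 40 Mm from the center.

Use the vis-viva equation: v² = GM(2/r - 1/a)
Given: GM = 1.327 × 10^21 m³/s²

Convert to SI: a = 40 Mm = 4e+07 m; r = 40 Mm = 4e+07 m.
Vis-viva: v = √(GM · (2/r − 1/a)).
2/r − 1/a = 2/4e+07 − 1/4e+07 = 2.5e-08 m⁻¹.
v = √(1.327e+21 · 2.5e-08) m/s ≈ 5.76e+06 m/s = 5760 km/s.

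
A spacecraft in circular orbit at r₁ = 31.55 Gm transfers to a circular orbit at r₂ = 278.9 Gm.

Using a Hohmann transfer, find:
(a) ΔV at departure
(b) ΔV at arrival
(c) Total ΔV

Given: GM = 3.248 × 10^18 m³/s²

Convert to SI: r₁ = 31.55 Gm = 3.155e+10 m; r₂ = 278.9 Gm = 2.789e+11 m.
Transfer semi-major axis: a_t = (r₁ + r₂)/2 = (3.155e+10 + 2.789e+11)/2 = 1.55225e+11 m.
Circular speeds: v₁ = √(GM/r₁) = 10146.3 m/s, v₂ = √(GM/r₂) = 3412.59 m/s.
Transfer speeds (vis-viva v² = GM(2/r − 1/a_t)): v₁ᵗ = 13600.4 m/s, v₂ᵗ = 1538.52 m/s.
(a) ΔV₁ = |v₁ᵗ − v₁| ≈ 3454 m/s = 3.454 km/s.
(b) ΔV₂ = |v₂ − v₂ᵗ| ≈ 1874 m/s = 1.874 km/s.
(c) ΔV_total = ΔV₁ + ΔV₂ ≈ 5328 m/s = 5.328 km/s.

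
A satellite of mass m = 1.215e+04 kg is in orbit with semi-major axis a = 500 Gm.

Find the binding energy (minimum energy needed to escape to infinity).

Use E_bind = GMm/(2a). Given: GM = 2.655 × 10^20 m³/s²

Convert to SI: a = 500 Gm = 5e+11 m.
Total orbital energy is E = −GMm/(2a); binding energy is E_bind = −E = GMm/(2a).
E_bind = 2.655e+20 · 1.215e+04 / (2 · 5e+11) J ≈ 3.226e+12 J = 3.226 TJ.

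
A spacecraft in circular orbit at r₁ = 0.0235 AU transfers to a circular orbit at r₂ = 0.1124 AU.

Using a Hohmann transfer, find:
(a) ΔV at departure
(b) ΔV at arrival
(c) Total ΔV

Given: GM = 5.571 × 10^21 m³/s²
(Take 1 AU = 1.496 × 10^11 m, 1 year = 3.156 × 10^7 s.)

Convert to SI: r₁ = 0.0235 AU = 3.5156e+09 m; r₂ = 0.1124 AU = 1.6815e+10 m.
Transfer semi-major axis: a_t = (r₁ + r₂)/2 = (3.5156e+09 + 1.6815e+10)/2 = 1.01653e+10 m.
Circular speeds: v₁ = √(GM/r₁) = 1.25883e+06 m/s, v₂ = √(GM/r₂) = 575596 m/s.
Transfer speeds (vis-viva v² = GM(2/r − 1/a_t)): v₁ᵗ = 1.61903e+06 m/s, v₂ᵗ = 338499 m/s.
(a) ΔV₁ = |v₁ᵗ − v₁| ≈ 3.602e+05 m/s = 75.99 AU/year.
(b) ΔV₂ = |v₂ − v₂ᵗ| ≈ 2.371e+05 m/s = 50.02 AU/year.
(c) ΔV_total = ΔV₁ + ΔV₂ ≈ 5.973e+05 m/s = 126 AU/year.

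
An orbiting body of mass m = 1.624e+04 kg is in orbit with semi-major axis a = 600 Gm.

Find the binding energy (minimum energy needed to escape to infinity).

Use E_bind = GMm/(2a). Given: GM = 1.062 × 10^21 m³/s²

Convert to SI: a = 600 Gm = 6e+11 m.
Total orbital energy is E = −GMm/(2a); binding energy is E_bind = −E = GMm/(2a).
E_bind = 1.062e+21 · 1.624e+04 / (2 · 6e+11) J ≈ 1.437e+13 J = 14.37 TJ.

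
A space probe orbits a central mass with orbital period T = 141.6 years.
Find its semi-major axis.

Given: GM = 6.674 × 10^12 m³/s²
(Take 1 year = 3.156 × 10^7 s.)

Convert to SI: T = 141.6 years = 4.4689e+09 s.
Invert Kepler's third law: a = (GM · T² / (4π²))^(1/3).
Substituting T = 4.4689e+09 s and GM = 6.674e+12 m³/s²:
a = (6.674e+12 · (4.4689e+09)² / (4π²))^(1/3) m
a ≈ 1.5e+10 m = 15 Gm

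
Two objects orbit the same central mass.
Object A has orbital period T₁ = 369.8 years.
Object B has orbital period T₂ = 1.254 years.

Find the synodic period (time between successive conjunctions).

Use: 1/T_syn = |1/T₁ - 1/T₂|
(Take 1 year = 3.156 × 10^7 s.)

Convert to SI: T₁ = 369.8 years = 1.16709e+10 s; T₂ = 1.254 years = 3.95762e+07 s.
T_syn = |T₁ · T₂ / (T₁ − T₂)|.
T_syn = |1.16709e+10 · 3.95762e+07 / (1.16709e+10 − 3.95762e+07)| s ≈ 3.971e+07 s = 1.258 years.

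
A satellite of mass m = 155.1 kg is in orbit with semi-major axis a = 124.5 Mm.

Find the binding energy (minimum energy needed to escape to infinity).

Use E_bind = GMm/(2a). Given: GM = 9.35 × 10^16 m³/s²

Convert to SI: a = 124.5 Mm = 1.245e+08 m.
Total orbital energy is E = −GMm/(2a); binding energy is E_bind = −E = GMm/(2a).
E_bind = 9.35e+16 · 155.1 / (2 · 1.245e+08) J ≈ 5.824e+10 J = 58.24 GJ.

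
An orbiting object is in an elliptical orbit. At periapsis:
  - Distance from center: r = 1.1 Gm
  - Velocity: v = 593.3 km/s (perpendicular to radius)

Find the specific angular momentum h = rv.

Convert to SI: r = 1.1 Gm = 1.1e+09 m; v = 593.3 km/s = 593300 m/s.
With v perpendicular to r, h = r · v.
h = 1.1e+09 · 593300 m²/s ≈ 6.526e+14 m²/s.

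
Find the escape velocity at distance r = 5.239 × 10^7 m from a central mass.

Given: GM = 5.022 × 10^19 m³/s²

Escape velocity comes from setting total energy to zero: ½v² − GM/r = 0 ⇒ v_esc = √(2GM / r).
v_esc = √(2 · 5.022e+19 / 5.239e+07) m/s ≈ 1.385e+06 m/s = 1385 km/s.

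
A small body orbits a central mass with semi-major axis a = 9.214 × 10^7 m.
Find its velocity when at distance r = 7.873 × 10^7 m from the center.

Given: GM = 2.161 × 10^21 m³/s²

Vis-viva: v = √(GM · (2/r − 1/a)).
2/r − 1/a = 2/7.873e+07 − 1/9.214e+07 = 1.45502e-08 m⁻¹.
v = √(2.161e+21 · 1.45502e-08) m/s ≈ 5.607e+06 m/s = 5607 km/s.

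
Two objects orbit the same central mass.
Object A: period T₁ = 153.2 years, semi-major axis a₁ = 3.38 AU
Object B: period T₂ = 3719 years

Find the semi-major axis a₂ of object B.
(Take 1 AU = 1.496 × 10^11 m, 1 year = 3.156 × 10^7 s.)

Convert to SI: T₁ = 153.2 years = 4.83499e+09 s; a₁ = 3.38 AU = 5.05648e+11 m; T₂ = 3719 years = 1.17372e+11 s.
Kepler's third law: (T₁/T₂)² = (a₁/a₂)³ ⇒ a₂ = a₁ · (T₂/T₁)^(2/3).
T₂/T₁ = 1.17372e+11 / 4.83499e+09 = 24.2755.
a₂ = 5.05648e+11 · (24.2755)^(2/3) m ≈ 4.239e+12 m = 28.34 AU.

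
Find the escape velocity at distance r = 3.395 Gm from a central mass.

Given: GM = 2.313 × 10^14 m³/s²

Convert to SI: r = 3.395 Gm = 3.395e+09 m.
Escape velocity comes from setting total energy to zero: ½v² − GM/r = 0 ⇒ v_esc = √(2GM / r).
v_esc = √(2 · 2.313e+14 / 3.395e+09) m/s ≈ 369.1 m/s = 369.1 m/s.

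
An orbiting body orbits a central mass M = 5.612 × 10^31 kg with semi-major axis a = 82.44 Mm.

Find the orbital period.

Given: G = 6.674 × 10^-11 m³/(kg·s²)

Convert to SI: a = 82.44 Mm = 8.244e+07 m.
GM = G · M = 6.674e-11 · 5.612e+31 = 3.74545e+21 m³/s².
Kepler's third law: T = 2π √(a³ / GM).
Substituting a = 8.244e+07 m and GM = 3.74545e+21 m³/s²:
T = 2π √((8.244e+07)³ / 3.74545e+21) s
T ≈ 76.85 s = 1.281 minutes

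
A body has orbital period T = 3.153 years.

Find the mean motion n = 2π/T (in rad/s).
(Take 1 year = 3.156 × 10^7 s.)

Convert to SI: T = 3.153 years = 9.95087e+07 s.
n = 2π / T.
n = 2π / 9.95087e+07 s ≈ 6.314e-08 rad/s.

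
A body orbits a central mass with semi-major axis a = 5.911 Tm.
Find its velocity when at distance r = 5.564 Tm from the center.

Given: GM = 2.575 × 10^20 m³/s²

Convert to SI: a = 5.911 Tm = 5.911e+12 m; r = 5.564 Tm = 5.564e+12 m.
Vis-viva: v = √(GM · (2/r − 1/a)).
2/r − 1/a = 2/5.564e+12 − 1/5.911e+12 = 1.90278e-13 m⁻¹.
v = √(2.575e+20 · 1.90278e-13) m/s ≈ 7000 m/s = 7 km/s.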